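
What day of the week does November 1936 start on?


Target: November 1, 1936
Anchor: Jan 1, 1936. With p = 1936 - 1 = 1935: (p + p//4 - p//100 + p//400) mod 7 = (1935 + 483 - 19 + 4) mod 7 = 2403 mod 7 = 2 -> Wednesday (Mon=0 ... Sun=6)
Days before November (Jan-Oct): 305 days
Weekday index = (2 + 305) mod 7 = 6

Sunday


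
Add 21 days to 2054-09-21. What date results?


Start: 2054-09-21, add 21 days
September 2054 has 30 days: 30 - 21 = 9 days to September 30 -> 12 left
October 2054: 12 <= 31 -> lands on October 12

Result: 2054-10-12


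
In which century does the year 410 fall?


Century = (year - 1) // 100 + 1
= (410 - 1) // 100 + 1
= 409 // 100 + 1
= 4 + 1

5th century


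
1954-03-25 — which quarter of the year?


Month: March (month 3)
Q1: Jan-Mar, Q2: Apr-Jun, Q3: Jul-Sep, Q4: Oct-Dec

Q1


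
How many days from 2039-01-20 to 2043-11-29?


From 2039-01-20 to 2043-11-29
2039-01-20: day of year = 20
2043-11-29: days before November = 31 + 28 + 31 + 30 + 31 + 30 + 31 + 31 + 30 + 31 = 304 (2043 is not a leap year); day of year = 304 + 29 = 333
Rest of 2039: 365 - 20 = 345
Full years 2040 (366), 2041 (365), 2042 (365): 1096
Total = 345 + 1096 + 333 = 1774

1774 days


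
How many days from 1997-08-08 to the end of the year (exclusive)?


Day of year: 220 of 365
Remaining = 365 - 220

145 days


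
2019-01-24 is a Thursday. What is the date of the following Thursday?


Current: Thursday
Target: Thursday
Days ahead: 7

Next Thursday: 2019-01-31


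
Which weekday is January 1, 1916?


Target: January 1, 1916
Anchor: Jan 1, 1916. With p = 1916 - 1 = 1915: (p + p//4 - p//100 + p//400) mod 7 = (1915 + 478 - 19 + 4) mod 7 = 2378 mod 7 = 5 -> Saturday (Mon=0 ... Sun=6)
Offset from anchor: 0 days
Weekday index = (5 + 0) mod 7 = 5

Saturday


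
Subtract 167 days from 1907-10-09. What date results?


Start: 1907-10-09, subtract 167 days
Back 9 days from October 9 reaches September 30, 1907 -> 158 left
September 1907 has 30 days -> back to August 31, 1907 -> 128 left
August 1907 has 31 days -> back to July 31, 1907 -> 97 left
July 1907 has 31 days -> back to June 30, 1907 -> 66 left
June 1907 has 30 days -> back to May 31, 1907 -> 36 left
May 1907 has 31 days -> back to April 30, 1907 -> 5 left
April 1907: 30 - 5 = 25 -> lands on April 25

Result: 1907-04-25


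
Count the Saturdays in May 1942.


May 1942 has 31 days
Anchor: Jan 1, 1942. With p = 1942 - 1 = 1941: (p + p//4 - p//100 + p//400) mod 7 = (1941 + 485 - 19 + 4) mod 7 = 2411 mod 7 = 3 -> Thursday (Mon=0 ... Sun=6)
Days before May (Jan-Apr): 120; May 1 index = (3 + 120) mod 7 = 4 -> Friday
First Saturday is May 2
Saturdays: 2, 9, 16, 23, 30

5 Saturdays


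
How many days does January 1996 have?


January 1996

31 days


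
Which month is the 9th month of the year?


Month 9 of 12

September


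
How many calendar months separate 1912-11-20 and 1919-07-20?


From November 1912 to July 1919
7 years * 12 = 84 months, minus 4 months = 80

80 months


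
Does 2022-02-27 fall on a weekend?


Anchor: Jan 1, 2022. With p = 2022 - 1 = 2021: (p + p//4 - p//100 + p//400) mod 7 = (2021 + 505 - 20 + 5) mod 7 = 2511 mod 7 = 5 -> Saturday (Mon=0 ... Sun=6)
Day of year: 58; offset = 57
Weekday index = (5 + 57) mod 7 = 6 -> Sunday
Weekend days: Saturday, Sunday

Yes


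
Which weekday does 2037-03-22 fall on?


Date: March 22, 2037
Anchor: Jan 1, 2037. With p = 2037 - 1 = 2036: (p + p//4 - p//100 + p//400) mod 7 = (2036 + 509 - 20 + 5) mod 7 = 2530 mod 7 = 3 -> Thursday (Mon=0 ... Sun=6)
Days before March (Jan-Feb): 59; offset = 59 + 22 - 1 = 80
Weekday index = (3 + 80) mod 7 = 6

Day of the week: Sunday


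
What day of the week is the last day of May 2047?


May 2047 has 31 days
Anchor: Jan 1, 2047. With p = 2047 - 1 = 2046: (p + p//4 - p//100 + p//400) mod 7 = (2046 + 511 - 20 + 5) mod 7 = 2542 mod 7 = 1 -> Tuesday (Mon=0 ... Sun=6)
Days before May (Jan-Apr): 120; May 1 index = (1 + 120) mod 7 = 2 -> Wednesday
Last day offset: 31 - 1 = 30 days
Weekday index = (2 + 30) mod 7 = 4

Friday, May 31


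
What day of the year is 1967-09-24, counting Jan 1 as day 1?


Date: September 24, 1967
Days in months 1 through 8: 243
Plus 24 days in September

Day of year: 267


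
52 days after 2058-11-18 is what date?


Start: 2058-11-18, add 52 days
November 2058 has 30 days: 30 - 18 = 12 days to November 30 -> 40 left
December 2058 has 31 days -> 9 left
January 2059: 9 <= 31 -> lands on January 9

Result: 2059-01-09


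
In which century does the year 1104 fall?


Century = (year - 1) // 100 + 1
= (1104 - 1) // 100 + 1
= 1103 // 100 + 1
= 11 + 1

12th century


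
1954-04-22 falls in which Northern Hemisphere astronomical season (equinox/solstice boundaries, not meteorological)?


Date: April 22
Astronomical Spring (approx.; exact equinox/solstice day varies by year): March 20 to June 20
April 22 falls within the Spring window

Spring


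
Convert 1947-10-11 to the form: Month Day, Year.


ISO 1947-10-11 parses as year=1947, month=10, day=11
Month 10 -> October

October 11, 1947


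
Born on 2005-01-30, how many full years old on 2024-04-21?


Birth: 2005-01-30
Reference: 2024-04-21
Year difference: 2024 - 2005 = 19

19 years old


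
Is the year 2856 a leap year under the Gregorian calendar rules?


Gregorian leap year rule: divisible by 4, but not by 100, unless also by 400.
2856 is divisible by 4 but not 100 -> leap year

Yes


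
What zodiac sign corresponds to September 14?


Date: September 14
Conventional tropical zodiac dates: Virgo from August 23 onward; Libra starts September 23
September 14 falls within the Virgo range

Virgo


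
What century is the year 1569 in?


Century = (year - 1) // 100 + 1
= (1569 - 1) // 100 + 1
= 1568 // 100 + 1
= 15 + 1

16th century


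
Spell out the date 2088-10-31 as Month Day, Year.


ISO 2088-10-31 parses as year=2088, month=10, day=31
Month 10 -> October

October 31, 2088


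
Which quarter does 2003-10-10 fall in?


Month: October (month 10)
Q1: Jan-Mar, Q2: Apr-Jun, Q3: Jul-Sep, Q4: Oct-Dec

Q4


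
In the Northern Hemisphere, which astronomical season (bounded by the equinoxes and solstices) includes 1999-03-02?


Date: March 2
Astronomical Winter (approx.; exact equinox/solstice day varies by year): December 21 to March 19
March 2 falls within the Winter window

Winter


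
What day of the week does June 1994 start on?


Target: June 1, 1994
Anchor: Jan 1, 1994. With p = 1994 - 1 = 1993: (p + p//4 - p//100 + p//400) mod 7 = (1993 + 498 - 19 + 4) mod 7 = 2476 mod 7 = 5 -> Saturday (Mon=0 ... Sun=6)
Days before June (Jan-May): 151 days
Weekday index = (5 + 151) mod 7 = 2

Wednesday


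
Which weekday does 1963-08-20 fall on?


Date: August 20, 1963
Anchor: Jan 1, 1963. With p = 1963 - 1 = 1962: (p + p//4 - p//100 + p//400) mod 7 = (1962 + 490 - 19 + 4) mod 7 = 2437 mod 7 = 1 -> Tuesday (Mon=0 ... Sun=6)
Days before August (Jan-Jul): 212; offset = 212 + 20 - 1 = 231
Weekday index = (1 + 231) mod 7 = 1

Day of the week: Tuesday


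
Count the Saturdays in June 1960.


June 1960 has 30 days
Anchor: Jan 1, 1960. With p = 1960 - 1 = 1959: (p + p//4 - p//100 + p//400) mod 7 = (1959 + 489 - 19 + 4) mod 7 = 2433 mod 7 = 4 -> Friday (Mon=0 ... Sun=6)
Days before June (Jan-May): 152; June 1 index = (4 + 152) mod 7 = 2 -> Wednesday
First Saturday is June 4
Saturdays: 4, 11, 18, 25

4 Saturdays


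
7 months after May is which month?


May is month 5
5 + 7 = 12

December


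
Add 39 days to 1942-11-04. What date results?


Start: 1942-11-04, add 39 days
November 1942 has 30 days: 30 - 4 = 26 days to November 30 -> 13 left
December 1942: 13 <= 31 -> lands on December 13

Result: 1942-12-13


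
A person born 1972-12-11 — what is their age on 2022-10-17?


Birth: 1972-12-11
Reference: 2022-10-17
Year difference: 2022 - 1972 = 50
Birthday not yet reached in 2022, subtract 1

49 years old


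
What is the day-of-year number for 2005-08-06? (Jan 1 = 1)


Date: August 6, 2005
Days in months 1 through 7: 212
Plus 6 days in August

Day of year: 218


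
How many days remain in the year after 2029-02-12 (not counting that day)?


Day of year: 43 of 365
Remaining = 365 - 43

322 days


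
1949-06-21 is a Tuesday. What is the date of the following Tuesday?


Current: Tuesday
Target: Tuesday
Days ahead: 7

Next Tuesday: 1949-06-28


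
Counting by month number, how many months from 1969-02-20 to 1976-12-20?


From February 1969 to December 1976
7 years * 12 = 84 months, plus 10 months = 94

94 months


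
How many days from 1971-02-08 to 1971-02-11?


From 1971-02-08 to 1971-02-11
1971-02-08: days before February = 31; day of year = 31 + 8 = 39
1971-02-11: days before February = 31; day of year = 31 + 11 = 42
Same year: 42 - 39 = 3

3 days


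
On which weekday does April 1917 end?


April 1917 has 30 days
Anchor: Jan 1, 1917. With p = 1917 - 1 = 1916: (p + p//4 - p//100 + p//400) mod 7 = (1916 + 479 - 19 + 4) mod 7 = 2380 mod 7 = 0 -> Monday (Mon=0 ... Sun=6)
Days before April (Jan-Mar): 90; April 1 index = (0 + 90) mod 7 = 6 -> Sunday
Last day offset: 30 - 1 = 29 days
Weekday index = (6 + 29) mod 7 = 0

Monday, April 30


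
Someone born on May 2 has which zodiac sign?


Date: May 2
Conventional tropical zodiac dates: Taurus from April 20 onward; Gemini starts May 21
May 2 falls within the Taurus range

Taurus


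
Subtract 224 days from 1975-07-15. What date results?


Start: 1975-07-15, subtract 224 days
Back 15 days from July 15 reaches June 30, 1975 -> 209 left
June 1975 has 30 days -> back to May 31, 1975 -> 179 left
May 1975 has 31 days -> back to April 30, 1975 -> 148 left
April 1975 has 30 days -> back to March 31, 1975 -> 118 left
March 1975 has 31 days -> back to February 28, 1975 -> 87 left
February 1975 has 28 days -> back to January 31, 1975 -> 59 left
January 1975 has 31 days -> back to December 31, 1974 -> 28 left
December 1974: 31 - 28 = 3 -> lands on December 3

Result: 1974-12-03


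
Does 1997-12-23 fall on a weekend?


Anchor: Jan 1, 1997. With p = 1997 - 1 = 1996: (p + p//4 - p//100 + p//400) mod 7 = (1996 + 499 - 19 + 4) mod 7 = 2480 mod 7 = 2 -> Wednesday (Mon=0 ... Sun=6)
Day of year: 357; offset = 356
Weekday index = (2 + 356) mod 7 = 1 -> Tuesday
Weekend days: Saturday, Sunday

No


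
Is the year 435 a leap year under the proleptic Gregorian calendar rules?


Gregorian leap year rule: divisible by 4, but not by 100, unless also by 400.
435 is not divisible by 4 -> not a leap year

No


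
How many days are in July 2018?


July 2018

31 days


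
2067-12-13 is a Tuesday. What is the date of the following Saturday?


Current: Tuesday
Target: Saturday
Days ahead: 4

Next Saturday: 2067-12-17


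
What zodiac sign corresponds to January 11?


Date: January 11
Conventional tropical zodiac dates: Capricorn from December 22 onward; Aquarius starts January 20
January 11 falls within the Capricorn range

Capricorn


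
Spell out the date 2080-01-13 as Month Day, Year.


ISO 2080-01-13 parses as year=2080, month=01, day=13
Month 1 -> January

January 13, 2080


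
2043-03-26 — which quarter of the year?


Month: March (month 3)
Q1: Jan-Mar, Q2: Apr-Jun, Q3: Jul-Sep, Q4: Oct-Dec

Q1


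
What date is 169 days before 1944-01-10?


Start: 1944-01-10, subtract 169 days
Back 10 days from January 10 reaches December 31, 1943 -> 159 left
December 1943 has 31 days -> back to November 30, 1943 -> 128 left
November 1943 has 30 days -> back to October 31, 1943 -> 98 left
October 1943 has 31 days -> back to September 30, 1943 -> 67 left
September 1943 has 30 days -> back to August 31, 1943 -> 37 left
August 1943 has 31 days -> back to July 31, 1943 -> 6 left
July 1943: 31 - 6 = 25 -> lands on July 25

Result: 1943-07-25


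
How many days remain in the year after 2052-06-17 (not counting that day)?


Day of year: 169 of 366
Remaining = 366 - 169

197 days


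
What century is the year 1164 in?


Century = (year - 1) // 100 + 1
= (1164 - 1) // 100 + 1
= 1163 // 100 + 1
= 11 + 1

12th century


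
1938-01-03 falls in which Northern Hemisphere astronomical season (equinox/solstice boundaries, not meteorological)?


Date: January 3
Astronomical Winter (approx.; exact equinox/solstice day varies by year): December 21 to March 19
January 3 falls within the Winter window

Winter


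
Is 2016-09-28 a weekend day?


Anchor: Jan 1, 2016. With p = 2016 - 1 = 2015: (p + p//4 - p//100 + p//400) mod 7 = (2015 + 503 - 20 + 5) mod 7 = 2503 mod 7 = 4 -> Friday (Mon=0 ... Sun=6)
Day of year: 272; offset = 271
Weekday index = (4 + 271) mod 7 = 2 -> Wednesday
Weekend days: Saturday, Sunday

No


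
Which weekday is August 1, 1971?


Target: August 1, 1971
Anchor: Jan 1, 1971. With p = 1971 - 1 = 1970: (p + p//4 - p//100 + p//400) mod 7 = (1970 + 492 - 19 + 4) mod 7 = 2447 mod 7 = 4 -> Friday (Mon=0 ... Sun=6)
Days before August (Jan-Jul): 212 days
Weekday index = (4 + 212) mod 7 = 6

Sunday


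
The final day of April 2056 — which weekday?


April 2056 has 30 days
Anchor: Jan 1, 2056. With p = 2056 - 1 = 2055: (p + p//4 - p//100 + p//400) mod 7 = (2055 + 513 - 20 + 5) mod 7 = 2553 mod 7 = 5 -> Saturday (Mon=0 ... Sun=6)
Days before April (Jan-Mar): 91; April 1 index = (5 + 91) mod 7 = 5 -> Saturday
Last day offset: 30 - 1 = 29 days
Weekday index = (5 + 29) mod 7 = 6

Sunday, April 30


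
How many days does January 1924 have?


January 1924

31 days


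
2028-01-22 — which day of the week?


Date: January 22, 2028
Anchor: Jan 1, 2028. With p = 2028 - 1 = 2027: (p + p//4 - p//100 + p//400) mod 7 = (2027 + 506 - 20 + 5) mod 7 = 2518 mod 7 = 5 -> Saturday (Mon=0 ... Sun=6)
Days into year = 22 - 1 = 21
Weekday index = (5 + 21) mod 7 = 5

Day of the week: Saturday


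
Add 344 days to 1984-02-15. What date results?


Start: 1984-02-15, add 344 days
February 1984 has 29 days: 29 - 15 = 14 days to February 29 -> 330 left
March 1984 has 31 days -> 299 left
April 1984 has 30 days -> 269 left
May 1984 has 31 days -> 238 left
June 1984 has 30 days -> 208 left
July 1984 has 31 days -> 177 left
August 1984 has 31 days -> 146 left
September 1984 has 30 days -> 116 left
October 1984 has 31 days -> 85 left
November 1984 has 30 days -> 55 left
December 1984 has 31 days -> 24 left
January 1985: 24 <= 31 -> lands on January 24

Result: 1985-01-24


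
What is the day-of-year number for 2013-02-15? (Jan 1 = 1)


Date: February 15, 2013
Days in months 1 through 1: 31
Plus 15 days in February

Day of year: 46


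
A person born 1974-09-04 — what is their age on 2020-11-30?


Birth: 1974-09-04
Reference: 2020-11-30
Year difference: 2020 - 1974 = 46

46 years old


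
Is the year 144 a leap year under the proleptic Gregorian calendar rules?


Gregorian leap year rule: divisible by 4, but not by 100, unless also by 400.
144 is divisible by 4 but not 100 -> leap year

Yes


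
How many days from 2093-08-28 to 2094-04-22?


From 2093-08-28 to 2094-04-22
2093-08-28: days before August = 31 + 28 + 31 + 30 + 31 + 30 + 31 = 212 (2093 is not a leap year); day of year = 212 + 28 = 240
2094-04-22: days before April = 31 + 28 + 31 = 90 (2094 is not a leap year); day of year = 90 + 22 = 112
Rest of 2093: 365 - 240 = 125
Total = 125 + 112 = 237

237 days


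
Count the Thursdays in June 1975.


June 1975 has 30 days
Anchor: Jan 1, 1975. With p = 1975 - 1 = 1974: (p + p//4 - p//100 + p//400) mod 7 = (1974 + 493 - 19 + 4) mod 7 = 2452 mod 7 = 2 -> Wednesday (Mon=0 ... Sun=6)
Days before June (Jan-May): 151; June 1 index = (2 + 151) mod 7 = 6 -> Sunday
First Thursday is June 5
Thursdays: 5, 12, 19, 26

4 Thursdays


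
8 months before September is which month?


September is month 9
9 - 8 = 1

January


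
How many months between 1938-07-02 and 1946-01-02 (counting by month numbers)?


From July 1938 to January 1946
8 years * 12 = 96 months, minus 6 months = 90

90 months


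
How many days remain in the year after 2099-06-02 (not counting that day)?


Day of year: 153 of 365
Remaining = 365 - 153

212 days


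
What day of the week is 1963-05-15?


Date: May 15, 1963
Anchor: Jan 1, 1963. With p = 1963 - 1 = 1962: (p + p//4 - p//100 + p//400) mod 7 = (1962 + 490 - 19 + 4) mod 7 = 2437 mod 7 = 1 -> Tuesday (Mon=0 ... Sun=6)
Days before May (Jan-Apr): 120; offset = 120 + 15 - 1 = 134
Weekday index = (1 + 134) mod 7 = 2

Day of the week: Wednesday


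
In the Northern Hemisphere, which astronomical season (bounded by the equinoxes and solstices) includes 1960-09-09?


Date: September 9
Astronomical Summer (approx.; exact equinox/solstice day varies by year): June 21 to September 21
September 9 falls within the Summer window

Summer


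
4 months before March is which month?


March is month 3
3 - 4 = -1; wrap: -1 + 12 = 11

November


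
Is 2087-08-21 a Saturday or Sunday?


Anchor: Jan 1, 2087. With p = 2087 - 1 = 2086: (p + p//4 - p//100 + p//400) mod 7 = (2086 + 521 - 20 + 5) mod 7 = 2592 mod 7 = 2 -> Wednesday (Mon=0 ... Sun=6)
Day of year: 233; offset = 232
Weekday index = (2 + 232) mod 7 = 3 -> Thursday
Weekend days: Saturday, Sunday

No


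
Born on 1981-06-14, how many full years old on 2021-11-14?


Birth: 1981-06-14
Reference: 2021-11-14
Year difference: 2021 - 1981 = 40

40 years old


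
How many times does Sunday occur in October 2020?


October 2020 has 31 days
Anchor: Jan 1, 2020. With p = 2020 - 1 = 2019: (p + p//4 - p//100 + p//400) mod 7 = (2019 + 504 - 20 + 5) mod 7 = 2508 mod 7 = 2 -> Wednesday (Mon=0 ... Sun=6)
Days before October (Jan-Sep): 274; October 1 index = (2 + 274) mod 7 = 3 -> Thursday
First Sunday is October 4
Sundays: 4, 11, 18, 25

4 Sundays


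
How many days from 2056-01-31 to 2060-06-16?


From 2056-01-31 to 2060-06-16
2056-01-31: day of year = 31
2060-06-16: days before June = 31 + 29 + 31 + 30 + 31 = 152 (2060 is a leap year); day of year = 152 + 16 = 168
Rest of 2056: 366 - 31 = 335
Full years 2057 (365), 2058 (365), 2059 (365): 1095
Total = 335 + 1095 + 168 = 1598

1598 days


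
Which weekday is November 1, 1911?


Target: November 1, 1911
Anchor: Jan 1, 1911. With p = 1911 - 1 = 1910: (p + p//4 - p//100 + p//400) mod 7 = (1910 + 477 - 19 + 4) mod 7 = 2372 mod 7 = 6 -> Sunday (Mon=0 ... Sun=6)
Days before November (Jan-Oct): 304 days
Weekday index = (6 + 304) mod 7 = 2

Wednesday


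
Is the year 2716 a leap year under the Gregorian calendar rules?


Gregorian leap year rule: divisible by 4, but not by 100, unless also by 400.
2716 is divisible by 4 but not 100 -> leap year

Yes


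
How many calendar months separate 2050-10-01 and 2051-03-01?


From October 2050 to March 2051
1 year * 12 = 12 months, minus 7 months = 5

5 months


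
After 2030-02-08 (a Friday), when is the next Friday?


Current: Friday
Target: Friday
Days ahead: 7

Next Friday: 2030-02-15


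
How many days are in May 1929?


May 1929

31 days


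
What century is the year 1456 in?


Century = (year - 1) // 100 + 1
= (1456 - 1) // 100 + 1
= 1455 // 100 + 1
= 14 + 1

15th century


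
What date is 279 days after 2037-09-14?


Start: 2037-09-14, add 279 days
September 2037 has 30 days: 30 - 14 = 16 days to September 30 -> 263 left
October 2037 has 31 days -> 232 left
November 2037 has 30 days -> 202 left
December 2037 has 31 days -> 171 left
January 2038 has 31 days -> 140 left
February 2038 has 28 days -> 112 left
March 2038 has 31 days -> 81 left
April 2038 has 30 days -> 51 left
May 2038 has 31 days -> 20 left
June 2038: 20 <= 30 -> lands on June 20

Result: 2038-06-20


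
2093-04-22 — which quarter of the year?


Month: April (month 4)
Q1: Jan-Mar, Q2: Apr-Jun, Q3: Jul-Sep, Q4: Oct-Dec

Q2


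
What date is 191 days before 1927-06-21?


Start: 1927-06-21, subtract 191 days
Back 21 days from June 21 reaches May 31, 1927 -> 170 left
May 1927 has 31 days -> back to April 30, 1927 -> 139 left
April 1927 has 30 days -> back to March 31, 1927 -> 109 left
March 1927 has 31 days -> back to February 28, 1927 -> 78 left
February 1927 has 28 days -> back to January 31, 1927 -> 50 left
January 1927 has 31 days -> back to December 31, 1926 -> 19 left
December 1926: 31 - 19 = 12 -> lands on December 12

Result: 1926-12-12


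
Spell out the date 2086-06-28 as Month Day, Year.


ISO 2086-06-28 parses as year=2086, month=06, day=28
Month 6 -> June

June 28, 2086


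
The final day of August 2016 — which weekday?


August 2016 has 31 days
Anchor: Jan 1, 2016. With p = 2016 - 1 = 2015: (p + p//4 - p//100 + p//400) mod 7 = (2015 + 503 - 20 + 5) mod 7 = 2503 mod 7 = 4 -> Friday (Mon=0 ... Sun=6)
Days before August (Jan-Jul): 213; August 1 index = (4 + 213) mod 7 = 0 -> Monday
Last day offset: 31 - 1 = 30 days
Weekday index = (0 + 30) mod 7 = 2

Wednesday, August 31


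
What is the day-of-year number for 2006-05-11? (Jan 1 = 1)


Date: May 11, 2006
Days in months 1 through 4: 120
Plus 11 days in May

Day of year: 131


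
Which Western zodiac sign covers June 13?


Date: June 13
Conventional tropical zodiac dates: Gemini from May 21 onward; Cancer starts June 21
June 13 falls within the Gemini range

Gemini


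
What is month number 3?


Month 3 of 12

March


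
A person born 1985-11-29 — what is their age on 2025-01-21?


Birth: 1985-11-29
Reference: 2025-01-21
Year difference: 2025 - 1985 = 40
Birthday not yet reached in 2025, subtract 1

39 years old


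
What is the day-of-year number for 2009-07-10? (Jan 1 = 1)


Date: July 10, 2009
Days in months 1 through 6: 181
Plus 10 days in July

Day of year: 191


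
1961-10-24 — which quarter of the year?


Month: October (month 10)
Q1: Jan-Mar, Q2: Apr-Jun, Q3: Jul-Sep, Q4: Oct-Dec

Q4


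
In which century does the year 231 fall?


Century = (year - 1) // 100 + 1
= (231 - 1) // 100 + 1
= 230 // 100 + 1
= 2 + 1

3rd century


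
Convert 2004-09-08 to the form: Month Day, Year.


ISO 2004-09-08 parses as year=2004, month=09, day=08
Month 9 -> September

September 8, 2004


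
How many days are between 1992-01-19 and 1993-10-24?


From 1992-01-19 to 1993-10-24
1992-01-19: day of year = 19
1993-10-24: days before October = 31 + 28 + 31 + 30 + 31 + 30 + 31 + 31 + 30 = 273 (1993 is not a leap year); day of year = 273 + 24 = 297
Rest of 1992: 366 - 19 = 347
Total = 347 + 297 = 644

644 days


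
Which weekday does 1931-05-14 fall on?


Date: May 14, 1931
Anchor: Jan 1, 1931. With p = 1931 - 1 = 1930: (p + p//4 - p//100 + p//400) mod 7 = (1930 + 482 - 19 + 4) mod 7 = 2397 mod 7 = 3 -> Thursday (Mon=0 ... Sun=6)
Days before May (Jan-Apr): 120; offset = 120 + 14 - 1 = 133
Weekday index = (3 + 133) mod 7 = 3

Day of the week: Thursday


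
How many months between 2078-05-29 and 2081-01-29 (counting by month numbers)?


From May 2078 to January 2081
3 years * 12 = 36 months, minus 4 months = 32

32 months


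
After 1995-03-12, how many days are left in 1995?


Day of year: 71 of 365
Remaining = 365 - 71

294 days


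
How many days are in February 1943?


February 1943 (leap year: no)

28 days


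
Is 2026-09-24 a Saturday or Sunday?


Anchor: Jan 1, 2026. With p = 2026 - 1 = 2025: (p + p//4 - p//100 + p//400) mod 7 = (2025 + 506 - 20 + 5) mod 7 = 2516 mod 7 = 3 -> Thursday (Mon=0 ... Sun=6)
Day of year: 267; offset = 266
Weekday index = (3 + 266) mod 7 = 3 -> Thursday
Weekend days: Saturday, Sunday

No


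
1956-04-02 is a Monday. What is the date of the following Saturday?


Current: Monday
Target: Saturday
Days ahead: 5

Next Saturday: 1956-04-07


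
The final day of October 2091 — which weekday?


October 2091 has 31 days
Anchor: Jan 1, 2091. With p = 2091 - 1 = 2090: (p + p//4 - p//100 + p//400) mod 7 = (2090 + 522 - 20 + 5) mod 7 = 2597 mod 7 = 0 -> Monday (Mon=0 ... Sun=6)
Days before October (Jan-Sep): 273; October 1 index = (0 + 273) mod 7 = 0 -> Monday
Last day offset: 31 - 1 = 30 days
Weekday index = (0 + 30) mod 7 = 2

Wednesday, October 31


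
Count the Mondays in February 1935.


February 1935 has 28 days
Anchor: Jan 1, 1935. With p = 1935 - 1 = 1934: (p + p//4 - p//100 + p//400) mod 7 = (1934 + 483 - 19 + 4) mod 7 = 2402 mod 7 = 1 -> Tuesday (Mon=0 ... Sun=6)
Days before February (Jan): 31; February 1 index = (1 + 31) mod 7 = 4 -> Friday
First Monday is February 4
Mondays: 4, 11, 18, 25

4 Mondays


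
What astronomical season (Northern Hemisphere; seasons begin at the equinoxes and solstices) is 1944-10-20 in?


Date: October 20
Astronomical Autumn (approx.; exact equinox/solstice day varies by year): September 22 to December 20
October 20 falls within the Autumn window

Autumn


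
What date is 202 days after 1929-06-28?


Start: 1929-06-28, add 202 days
June 1929 has 30 days: 30 - 28 = 2 days to June 30 -> 200 left
July 1929 has 31 days -> 169 left
August 1929 has 31 days -> 138 left
September 1929 has 30 days -> 108 left
October 1929 has 31 days -> 77 left
November 1929 has 30 days -> 47 left
December 1929 has 31 days -> 16 left
January 1930: 16 <= 31 -> lands on January 16

Result: 1930-01-16


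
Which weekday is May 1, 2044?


Target: May 1, 2044
Anchor: Jan 1, 2044. With p = 2044 - 1 = 2043: (p + p//4 - p//100 + p//400) mod 7 = (2043 + 510 - 20 + 5) mod 7 = 2538 mod 7 = 4 -> Friday (Mon=0 ... Sun=6)
Days before May (Jan-Apr): 121 days
Weekday index = (4 + 121) mod 7 = 6

Sunday


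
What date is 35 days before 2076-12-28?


Start: 2076-12-28, subtract 35 days
Back 28 days from December 28 reaches November 30, 2076 -> 7 left
November 2076: 30 - 7 = 23 -> lands on November 23

Result: 2076-11-23


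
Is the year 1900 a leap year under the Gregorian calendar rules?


Gregorian leap year rule: divisible by 4, but not by 100, unless also by 400.
1900 is divisible by 100 but not 400 -> not a leap year

No


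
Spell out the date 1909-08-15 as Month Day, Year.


ISO 1909-08-15 parses as year=1909, month=08, day=15
Month 8 -> August

August 15, 1909


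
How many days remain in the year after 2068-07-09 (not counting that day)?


Day of year: 191 of 366
Remaining = 366 - 191

175 days


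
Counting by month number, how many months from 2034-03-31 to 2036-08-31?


From March 2034 to August 2036
2 years * 12 = 24 months, plus 5 months = 29

29 months


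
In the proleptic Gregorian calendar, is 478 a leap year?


Gregorian leap year rule: divisible by 4, but not by 100, unless also by 400.
478 is not divisible by 4 -> not a leap year

No


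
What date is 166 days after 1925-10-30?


Start: 1925-10-30, add 166 days
October 1925 has 31 days: 31 - 30 = 1 day to October 31 -> 165 left
November 1925 has 30 days -> 135 left
December 1925 has 31 days -> 104 left
January 1926 has 31 days -> 73 left
February 1926 has 28 days -> 45 left
March 1926 has 31 days -> 14 left
April 1926: 14 <= 30 -> lands on April 14

Result: 1926-04-14


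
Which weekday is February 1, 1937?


Target: February 1, 1937
Anchor: Jan 1, 1937. With p = 1937 - 1 = 1936: (p + p//4 - p//100 + p//400) mod 7 = (1936 + 484 - 19 + 4) mod 7 = 2405 mod 7 = 4 -> Friday (Mon=0 ... Sun=6)
Days before February (Jan): 31 days
Weekday index = (4 + 31) mod 7 = 0

Monday


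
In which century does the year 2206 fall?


Century = (year - 1) // 100 + 1
= (2206 - 1) // 100 + 1
= 2205 // 100 + 1
= 22 + 1

23rd century


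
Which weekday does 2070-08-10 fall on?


Date: August 10, 2070
Anchor: Jan 1, 2070. With p = 2070 - 1 = 2069: (p + p//4 - p//100 + p//400) mod 7 = (2069 + 517 - 20 + 5) mod 7 = 2571 mod 7 = 2 -> Wednesday (Mon=0 ... Sun=6)
Days before August (Jan-Jul): 212; offset = 212 + 10 - 1 = 221
Weekday index = (2 + 221) mod 7 = 6

Day of the week: Sunday


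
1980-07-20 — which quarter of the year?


Month: July (month 7)
Q1: Jan-Mar, Q2: Apr-Jun, Q3: Jul-Sep, Q4: Oct-Dec

Q3


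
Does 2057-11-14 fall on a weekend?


Anchor: Jan 1, 2057. With p = 2057 - 1 = 2056: (p + p//4 - p//100 + p//400) mod 7 = (2056 + 514 - 20 + 5) mod 7 = 2555 mod 7 = 0 -> Monday (Mon=0 ... Sun=6)
Day of year: 318; offset = 317
Weekday index = (0 + 317) mod 7 = 2 -> Wednesday
Weekend days: Saturday, Sunday

No


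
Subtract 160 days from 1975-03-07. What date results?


Start: 1975-03-07, subtract 160 days
Back 7 days from March 7 reaches February 28, 1975 -> 153 left
February 1975 has 28 days -> back to January 31, 1975 -> 125 left
January 1975 has 31 days -> back to December 31, 1974 -> 94 left
December 1974 has 31 days -> back to November 30, 1974 -> 63 left
November 1974 has 30 days -> back to October 31, 1974 -> 33 left
October 1974 has 31 days -> back to September 30, 1974 -> 2 left
September 1974: 30 - 2 = 28 -> lands on September 28

Result: 1974-09-28


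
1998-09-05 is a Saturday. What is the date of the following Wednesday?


Current: Saturday
Target: Wednesday
Days ahead: 4

Next Wednesday: 1998-09-09


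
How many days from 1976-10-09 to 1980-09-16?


From 1976-10-09 to 1980-09-16
1976-10-09: days before October = 31 + 29 + 31 + 30 + 31 + 30 + 31 + 31 + 30 = 274 (1976 is a leap year); day of year = 274 + 9 = 283
1980-09-16: days before September = 31 + 29 + 31 + 30 + 31 + 30 + 31 + 31 = 244 (1980 is a leap year); day of year = 244 + 16 = 260
Rest of 1976: 366 - 283 = 83
Full years 1977 (365), 1978 (365), 1979 (365): 1095
Total = 83 + 1095 + 260 = 1438

1438 days


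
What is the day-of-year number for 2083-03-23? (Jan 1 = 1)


Date: March 23, 2083
Days in months 1 through 2: 59
Plus 23 days in March

Day of year: 82


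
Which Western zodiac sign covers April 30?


Date: April 30
Conventional tropical zodiac dates: Taurus from April 20 onward; Gemini starts May 21
April 30 falls within the Taurus range

Taurus


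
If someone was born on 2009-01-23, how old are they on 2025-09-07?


Birth: 2009-01-23
Reference: 2025-09-07
Year difference: 2025 - 2009 = 16

16 years old


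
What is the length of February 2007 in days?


February 2007 (leap year: no)

28 days


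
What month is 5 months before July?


July is month 7
7 - 5 = 2

February


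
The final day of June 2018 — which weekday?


June 2018 has 30 days
Anchor: Jan 1, 2018. With p = 2018 - 1 = 2017: (p + p//4 - p//100 + p//400) mod 7 = (2017 + 504 - 20 + 5) mod 7 = 2506 mod 7 = 0 -> Monday (Mon=0 ... Sun=6)
Days before June (Jan-May): 151; June 1 index = (0 + 151) mod 7 = 4 -> Friday
Last day offset: 30 - 1 = 29 days
Weekday index = (4 + 29) mod 7 = 5

Saturday, June 30


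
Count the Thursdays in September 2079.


September 2079 has 30 days
Anchor: Jan 1, 2079. With p = 2079 - 1 = 2078: (p + p//4 - p//100 + p//400) mod 7 = (2078 + 519 - 20 + 5) mod 7 = 2582 mod 7 = 6 -> Sunday (Mon=0 ... Sun=6)
Days before September (Jan-Aug): 243; September 1 index = (6 + 243) mod 7 = 4 -> Friday
First Thursday is September 7
Thursdays: 7, 14, 21, 28

4 Thursdays


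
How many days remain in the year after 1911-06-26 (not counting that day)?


Day of year: 177 of 365
Remaining = 365 - 177

188 days


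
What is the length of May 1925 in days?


May 1925

31 days


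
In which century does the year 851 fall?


Century = (year - 1) // 100 + 1
= (851 - 1) // 100 + 1
= 850 // 100 + 1
= 8 + 1

9th century


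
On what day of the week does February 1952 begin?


Target: February 1, 1952
Anchor: Jan 1, 1952. With p = 1952 - 1 = 1951: (p + p//4 - p//100 + p//400) mod 7 = (1951 + 487 - 19 + 4) mod 7 = 2423 mod 7 = 1 -> Tuesday (Mon=0 ... Sun=6)
Days before February (Jan): 31 days
Weekday index = (1 + 31) mod 7 = 4

Friday


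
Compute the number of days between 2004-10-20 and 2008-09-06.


From 2004-10-20 to 2008-09-06
2004-10-20: days before October = 31 + 29 + 31 + 30 + 31 + 30 + 31 + 31 + 30 = 274 (2004 is a leap year); day of year = 274 + 20 = 294
2008-09-06: days before September = 31 + 29 + 31 + 30 + 31 + 30 + 31 + 31 = 244 (2008 is a leap year); day of year = 244 + 6 = 250
Rest of 2004: 366 - 294 = 72
Full years 2005 (365), 2006 (365), 2007 (365): 1095
Total = 72 + 1095 + 250 = 1417

1417 days


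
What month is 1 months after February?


February is month 2
2 + 1 = 3

March


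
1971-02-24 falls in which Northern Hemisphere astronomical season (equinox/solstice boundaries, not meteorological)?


Date: February 24
Astronomical Winter (approx.; exact equinox/solstice day varies by year): December 21 to March 19
February 24 falls within the Winter window

Winter


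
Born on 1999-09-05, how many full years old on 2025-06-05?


Birth: 1999-09-05
Reference: 2025-06-05
Year difference: 2025 - 1999 = 26
Birthday not yet reached in 2025, subtract 1

25 years old


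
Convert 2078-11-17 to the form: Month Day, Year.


ISO 2078-11-17 parses as year=2078, month=11, day=17
Month 11 -> November

November 17, 2078


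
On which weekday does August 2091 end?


August 2091 has 31 days
Anchor: Jan 1, 2091. With p = 2091 - 1 = 2090: (p + p//4 - p//100 + p//400) mod 7 = (2090 + 522 - 20 + 5) mod 7 = 2597 mod 7 = 0 -> Monday (Mon=0 ... Sun=6)
Days before August (Jan-Jul): 212; August 1 index = (0 + 212) mod 7 = 2 -> Wednesday
Last day offset: 31 - 1 = 30 days
Weekday index = (2 + 30) mod 7 = 4

Friday, August 31


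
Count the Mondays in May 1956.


May 1956 has 31 days
Anchor: Jan 1, 1956. With p = 1956 - 1 = 1955: (p + p//4 - p//100 + p//400) mod 7 = (1955 + 488 - 19 + 4) mod 7 = 2428 mod 7 = 6 -> Sunday (Mon=0 ... Sun=6)
Days before May (Jan-Apr): 121; May 1 index = (6 + 121) mod 7 = 1 -> Tuesday
First Monday is May 7
Mondays: 7, 14, 21, 28

4 Mondays


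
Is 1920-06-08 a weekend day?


Anchor: Jan 1, 1920. With p = 1920 - 1 = 1919: (p + p//4 - p//100 + p//400) mod 7 = (1919 + 479 - 19 + 4) mod 7 = 2383 mod 7 = 3 -> Thursday (Mon=0 ... Sun=6)
Day of year: 160; offset = 159
Weekday index = (3 + 159) mod 7 = 1 -> Tuesday
Weekend days: Saturday, Sunday

No


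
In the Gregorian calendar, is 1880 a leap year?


Gregorian leap year rule: divisible by 4, but not by 100, unless also by 400.
1880 is divisible by 4 but not 100 -> leap year

Yes


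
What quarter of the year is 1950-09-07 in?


Month: September (month 9)
Q1: Jan-Mar, Q2: Apr-Jun, Q3: Jul-Sep, Q4: Oct-Dec

Q3


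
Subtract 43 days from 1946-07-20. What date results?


Start: 1946-07-20, subtract 43 days
Back 20 days from July 20 reaches June 30, 1946 -> 23 left
June 1946: 30 - 23 = 7 -> lands on June 7

Result: 1946-06-07


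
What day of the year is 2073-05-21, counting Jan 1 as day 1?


Date: May 21, 2073
Days in months 1 through 4: 120
Plus 21 days in May

Day of year: 141


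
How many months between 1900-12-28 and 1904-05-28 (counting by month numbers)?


From December 1900 to May 1904
4 years * 12 = 48 months, minus 7 months = 41

41 months


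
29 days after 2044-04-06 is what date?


Start: 2044-04-06, add 29 days
April 2044 has 30 days: 30 - 6 = 24 days to April 30 -> 5 left
May 2044: 5 <= 31 -> lands on May 5

Result: 2044-05-05


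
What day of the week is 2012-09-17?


Date: September 17, 2012
Anchor: Jan 1, 2012. With p = 2012 - 1 = 2011: (p + p//4 - p//100 + p//400) mod 7 = (2011 + 502 - 20 + 5) mod 7 = 2498 mod 7 = 6 -> Sunday (Mon=0 ... Sun=6)
Days before September (Jan-Aug): 244; offset = 244 + 17 - 1 = 260
Weekday index = (6 + 260) mod 7 = 0

Day of the week: Monday


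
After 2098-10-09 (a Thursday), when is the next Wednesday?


Current: Thursday
Target: Wednesday
Days ahead: 6

Next Wednesday: 2098-10-15


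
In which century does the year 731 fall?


Century = (year - 1) // 100 + 1
= (731 - 1) // 100 + 1
= 730 // 100 + 1
= 7 + 1

8th century


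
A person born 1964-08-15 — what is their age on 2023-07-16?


Birth: 1964-08-15
Reference: 2023-07-16
Year difference: 2023 - 1964 = 59
Birthday not yet reached in 2023, subtract 1

58 years old


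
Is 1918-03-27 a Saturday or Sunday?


Anchor: Jan 1, 1918. With p = 1918 - 1 = 1917: (p + p//4 - p//100 + p//400) mod 7 = (1917 + 479 - 19 + 4) mod 7 = 2381 mod 7 = 1 -> Tuesday (Mon=0 ... Sun=6)
Day of year: 86; offset = 85
Weekday index = (1 + 85) mod 7 = 2 -> Wednesday
Weekend days: Saturday, Sunday

No


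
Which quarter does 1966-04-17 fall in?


Month: April (month 4)
Q1: Jan-Mar, Q2: Apr-Jun, Q3: Jul-Sep, Q4: Oct-Dec

Q2


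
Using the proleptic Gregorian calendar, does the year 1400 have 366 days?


Gregorian leap year rule: divisible by 4, but not by 100, unless also by 400.
1400 is divisible by 100 but not 400 -> not a leap year

No


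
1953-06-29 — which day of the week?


Date: June 29, 1953
Anchor: Jan 1, 1953. With p = 1953 - 1 = 1952: (p + p//4 - p//100 + p//400) mod 7 = (1952 + 488 - 19 + 4) mod 7 = 2425 mod 7 = 3 -> Thursday (Mon=0 ... Sun=6)
Days before June (Jan-May): 151; offset = 151 + 29 - 1 = 179
Weekday index = (3 + 179) mod 7 = 0

Day of the week: Monday


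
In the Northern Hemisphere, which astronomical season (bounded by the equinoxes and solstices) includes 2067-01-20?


Date: January 20
Astronomical Winter (approx.; exact equinox/solstice day varies by year): December 21 to March 19
January 20 falls within the Winter window

Winter


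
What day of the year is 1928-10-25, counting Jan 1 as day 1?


Date: October 25, 1928
Days in months 1 through 9: 274
Plus 25 days in October

Day of year: 299


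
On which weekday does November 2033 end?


November 2033 has 30 days
Anchor: Jan 1, 2033. With p = 2033 - 1 = 2032: (p + p//4 - p//100 + p//400) mod 7 = (2032 + 508 - 20 + 5) mod 7 = 2525 mod 7 = 5 -> Saturday (Mon=0 ... Sun=6)
Days before November (Jan-Oct): 304; November 1 index = (5 + 304) mod 7 = 1 -> Tuesday
Last day offset: 30 - 1 = 29 days
Weekday index = (1 + 29) mod 7 = 2

Wednesday, November 30


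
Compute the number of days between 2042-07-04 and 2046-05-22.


From 2042-07-04 to 2046-05-22
2042-07-04: days before July = 31 + 28 + 31 + 30 + 31 + 30 = 181 (2042 is not a leap year); day of year = 181 + 4 = 185
2046-05-22: days before May = 31 + 28 + 31 + 30 = 120 (2046 is not a leap year); day of year = 120 + 22 = 142
Rest of 2042: 365 - 185 = 180
Full years 2043 (365), 2044 (366), 2045 (365): 1096
Total = 180 + 1096 + 142 = 1418

1418 days


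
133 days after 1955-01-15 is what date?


Start: 1955-01-15, add 133 days
January 1955 has 31 days: 31 - 15 = 16 days to January 31 -> 117 left
February 1955 has 28 days -> 89 left
March 1955 has 31 days -> 58 left
April 1955 has 30 days -> 28 left
May 1955: 28 <= 31 -> lands on May 28

Result: 1955-05-28


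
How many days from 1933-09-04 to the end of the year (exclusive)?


Day of year: 247 of 365
Remaining = 365 - 247

118 days


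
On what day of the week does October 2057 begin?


Target: October 1, 2057
Anchor: Jan 1, 2057. With p = 2057 - 1 = 2056: (p + p//4 - p//100 + p//400) mod 7 = (2056 + 514 - 20 + 5) mod 7 = 2555 mod 7 = 0 -> Monday (Mon=0 ... Sun=6)
Days before October (Jan-Sep): 273 days
Weekday index = (0 + 273) mod 7 = 0

Monday


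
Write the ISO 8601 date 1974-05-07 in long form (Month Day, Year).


ISO 1974-05-07 parses as year=1974, month=05, day=07
Month 5 -> May

May 7, 1974


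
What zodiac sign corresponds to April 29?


Date: April 29
Conventional tropical zodiac dates: Taurus from April 20 onward; Gemini starts May 21
April 29 falls within the Taurus range

Taurus


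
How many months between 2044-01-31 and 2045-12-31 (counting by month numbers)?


From January 2044 to December 2045
1 year * 12 = 12 months, plus 11 months = 23

23 months


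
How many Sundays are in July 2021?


July 2021 has 31 days
Anchor: Jan 1, 2021. With p = 2021 - 1 = 2020: (p + p//4 - p//100 + p//400) mod 7 = (2020 + 505 - 20 + 5) mod 7 = 2510 mod 7 = 4 -> Friday (Mon=0 ... Sun=6)
Days before July (Jan-Jun): 181; July 1 index = (4 + 181) mod 7 = 3 -> Thursday
First Sunday is July 4
Sundays: 4, 11, 18, 25

4 Sundays
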